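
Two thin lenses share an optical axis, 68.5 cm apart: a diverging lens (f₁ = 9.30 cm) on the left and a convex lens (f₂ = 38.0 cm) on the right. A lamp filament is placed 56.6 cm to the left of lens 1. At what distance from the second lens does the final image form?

75.5 cm

Lens 1 is diverging, so f₁ = −9.30 cm.
Lens 1: 1/d_i1 = 1/f₁ − 1/d_o1 = 1/(-9.30) − 1/(56.6) = -0.1252, so d_i1 = -7.988 cm.
The intermediate image is 7.988 cm to the left of lens 1 (virtual), which is 68.5 − (-7.988) = 76.49 cm to the left of lens 2, so d_o2 = +76.49 cm.
Lens 2: 1/d_i2 = 1/f₂ − 1/d_o2 = 1/(38.0) − 1/(76.49) = 0.01324, so d_i2 = 75.5 cm.
The final image is real, 75.5 cm to the right of lens 2 (overall magnification ≈ -0.14).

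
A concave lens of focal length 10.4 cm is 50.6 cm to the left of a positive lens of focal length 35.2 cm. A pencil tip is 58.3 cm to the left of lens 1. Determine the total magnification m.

f₁ = −10.4 cm (diverging).
Lens 1: 1/d_i1 = 1/(-10.4) − 1/(58.3) = -0.1133, so d_i1 = -8.826 cm; m₁ = −d_i1/d_o1 = +0.1514.
d_o2 = 50.6 − (-8.826) = 59.43 cm.
Lens 2: 1/d_i2 = 1/(35.2) − 1/(59.43) = 0.01158, so d_i2 = 86.34 cm; m₂ = −d_i2/d_o2 = -1.453.
m = m₁·m₂ = (+0.1514)(-1.453) = -0.220.

m = -0.220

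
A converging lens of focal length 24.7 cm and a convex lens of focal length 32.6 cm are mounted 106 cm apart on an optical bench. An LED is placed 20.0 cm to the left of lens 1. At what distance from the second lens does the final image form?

Lens 1: 1/d_i1 = 1/f₁ − 1/d_o1 = 1/(24.7) − 1/(20.0) = -0.009514, so d_i1 = -105.1 cm.
The intermediate image is 105.1 cm to the left of lens 1 (virtual), which is 106 − (-105.1) = 211.1 cm to the left of lens 2, so d_o2 = +211.1 cm.
Lens 2: 1/d_i2 = 1/f₂ − 1/d_o2 = 1/(32.6) − 1/(211.1) = 0.02594, so d_i2 = 38.6 cm.
The final image is real, 38.6 cm to the right of lens 2 (overall magnification ≈ -0.96).

38.6 cm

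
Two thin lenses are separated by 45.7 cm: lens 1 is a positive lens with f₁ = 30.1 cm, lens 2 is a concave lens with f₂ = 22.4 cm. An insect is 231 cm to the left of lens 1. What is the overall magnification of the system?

m = -0.100

Lens 1: 1/d_i1 = 1/(30.1) − 1/(231) = 0.02889, so d_i1 = 34.61 cm; m₁ = −d_i1/d_o1 = -0.1498.
d_o2 = 45.7 − (34.61) = 11.09 cm.
f₂ = −22.4 cm (diverging).
Lens 2: 1/d_i2 = 1/(-22.4) − 1/(11.09) = -0.1348, so d_i2 = -7.418 cm; m₂ = −d_i2/d_o2 = +0.6689.
m = m₁·m₂ = (-0.1498)(+0.6689) = -0.100.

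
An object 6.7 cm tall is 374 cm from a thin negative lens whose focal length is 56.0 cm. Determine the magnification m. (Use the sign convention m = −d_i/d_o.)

For a negative lens, f = -56.0 cm.
1/d_i = 1/f − 1/d_o = 1/(-56.00) − 1/(374) = -0.02053, so d_i = -48.71 cm.
m = −d_i/d_o = −(-48.71)/(374) = +0.130.
The image is virtual, upright and reduced, on the same side as the object.

m = +0.130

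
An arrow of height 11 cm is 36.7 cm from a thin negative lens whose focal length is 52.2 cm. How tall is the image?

6.46 cm

For a negative lens, f = -52.2 cm.
1/d_i = 1/f − 1/d_o = 1/(-52.20) − 1/(36.7) = -0.04641, so d_i = -21.55 cm.
m = −d_i/d_o = +0.5872.
|h_i| = |m|·h_o = 0.5872 × 11 = 6.46 cm. The image is virtual, upright and reduced, on the same side as the object.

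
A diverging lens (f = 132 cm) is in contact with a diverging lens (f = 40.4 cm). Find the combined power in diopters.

P = -3.23 D

P₁ = 1/f₁ = 1/(-1.32 m) = -0.7576 D; P₂ = 1/f₂ = 1/(-0.404 m) = -2.475 D.
For thin lenses in contact, P = P₁ + P₂ = (-0.7576) + (-2.475) = -3.23 D.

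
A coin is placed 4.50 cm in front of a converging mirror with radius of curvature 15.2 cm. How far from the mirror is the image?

f = R/2 = 15.2/2 = 7.600 cm.
Mirror equation: 1/s_i = 1/f − 1/s_o = 1/(7.600) − 1/(4.50) = 0.1316 − 0.2222 = -0.09064, so s_i = -11.0 cm.
The image is virtual, upright and enlarged, behind the mirror.

11.0 cm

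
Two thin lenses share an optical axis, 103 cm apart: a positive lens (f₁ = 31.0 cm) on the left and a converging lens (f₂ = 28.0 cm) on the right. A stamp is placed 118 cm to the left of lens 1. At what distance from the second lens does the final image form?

Lens 1: 1/d_i1 = 1/f₁ − 1/d_o1 = 1/(31.0) − 1/(118) = 0.02378, so d_i1 = 42.05 cm.
The intermediate image is 42.05 cm to the right of lens 1, which is 103 − (42.05) = 60.95 cm to the left of lens 2, so d_o2 = +60.95 cm.
Lens 2: 1/d_i2 = 1/f₂ − 1/d_o2 = 1/(28.0) − 1/(60.95) = 0.01931, so d_i2 = 51.8 cm.
The final image is real, 51.8 cm to the right of lens 2 (overall magnification ≈ 0.30).

51.8 cm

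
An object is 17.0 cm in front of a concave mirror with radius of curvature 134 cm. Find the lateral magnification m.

m = +1.34

f = R/2 = 134/2 = 67.00 cm.
1/d_i = 1/f − 1/d_o = 1/(67.00) − 1/(17.0) = -0.04390, so d_i = -22.78 cm.
m = −d_i/d_o = −(-22.78)/(17.0) = +1.34.
The image is virtual, upright and enlarged, behind the mirror.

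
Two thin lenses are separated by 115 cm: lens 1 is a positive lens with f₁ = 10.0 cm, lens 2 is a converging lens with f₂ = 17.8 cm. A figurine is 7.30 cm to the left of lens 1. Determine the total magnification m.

Lens 1: 1/d_i1 = 1/(10.0) − 1/(7.30) = -0.03699, so d_i1 = -27.04 cm; m₁ = −d_i1/d_o1 = +3.704.
d_o2 = 115 − (-27.04) = 142.0 cm.
Lens 2: 1/d_i2 = 1/(17.8) − 1/(142.0) = 0.04914, so d_i2 = 20.35 cm; m₂ = −d_i2/d_o2 = -0.1433.
m = m₁·m₂ = (+3.704)(-0.1433) = -0.531.

m = -0.531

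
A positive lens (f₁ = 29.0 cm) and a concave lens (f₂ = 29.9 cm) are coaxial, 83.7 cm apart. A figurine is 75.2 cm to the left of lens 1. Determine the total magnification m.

m = -0.283

Lens 1: 1/d_i1 = 1/(29.0) − 1/(75.2) = 0.02118, so d_i1 = 47.20 cm; m₁ = −d_i1/d_o1 = -0.6277.
d_o2 = 83.7 − (47.20) = 36.50 cm.
f₂ = −29.9 cm (diverging).
Lens 2: 1/d_i2 = 1/(-29.9) − 1/(36.50) = -0.06084, so d_i2 = -16.44 cm; m₂ = −d_i2/d_o2 = +0.4503.
m = m₁·m₂ = (-0.6277)(+0.4503) = -0.283.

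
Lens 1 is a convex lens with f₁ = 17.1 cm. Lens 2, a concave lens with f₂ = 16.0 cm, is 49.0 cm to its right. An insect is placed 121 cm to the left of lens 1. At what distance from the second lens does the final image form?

10.3 cm

Lens 1: 1/d_i1 = 1/f₁ − 1/d_o1 = 1/(17.1) − 1/(121) = 0.05022, so d_i1 = 19.91 cm.
The intermediate image is 19.91 cm to the right of lens 1, which is 49.0 − (19.91) = 29.09 cm to the left of lens 2, so d_o2 = +29.09 cm.
Lens 2 is diverging, so f₂ = −16.0 cm.
Lens 2: 1/d_i2 = 1/f₂ − 1/d_o2 = 1/(-16.0) − 1/(29.09) = -0.09688, so d_i2 = -10.3 cm.
The final image is virtual, 10.3 cm to the left of lens 2 (overall magnification ≈ -0.058).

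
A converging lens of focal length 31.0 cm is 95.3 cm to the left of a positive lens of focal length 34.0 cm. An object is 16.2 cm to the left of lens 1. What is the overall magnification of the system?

m = -0.748

Lens 1: 1/d_i1 = 1/(31.0) − 1/(16.2) = -0.02947, so d_i1 = -33.93 cm; m₁ = −d_i1/d_o1 = +2.094.
d_o2 = 95.3 − (-33.93) = 129.2 cm.
Lens 2: 1/d_i2 = 1/(34.0) − 1/(129.2) = 0.02167, so d_i2 = 46.14 cm; m₂ = −d_i2/d_o2 = -0.3571.
m = m₁·m₂ = (+2.094)(-0.3571) = -0.748.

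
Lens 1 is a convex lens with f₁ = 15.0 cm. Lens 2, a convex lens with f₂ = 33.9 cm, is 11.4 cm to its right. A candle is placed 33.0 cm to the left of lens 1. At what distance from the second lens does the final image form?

Lens 1: 1/d_i1 = 1/f₁ − 1/d_o1 = 1/(15.0) − 1/(33.0) = 0.03636, so d_i1 = 27.50 cm.
The intermediate image is 27.50 cm to the right of lens 1, which lies 16.10 cm to the right of lens 2 — a virtual object — so d_o2 = −16.10 cm.
Lens 2: 1/d_i2 = 1/f₂ − 1/d_o2 = 1/(33.9) − 1/(-16.10) = 0.09161, so d_i2 = 10.9 cm.
The final image is real, 10.9 cm to the right of lens 2 (overall magnification ≈ -0.57).

10.9 cm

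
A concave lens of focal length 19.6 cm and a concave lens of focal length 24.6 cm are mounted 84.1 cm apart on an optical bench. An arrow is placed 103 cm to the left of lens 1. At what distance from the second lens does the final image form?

Lens 1 is diverging, so f₁ = −19.6 cm.
Lens 1: 1/d_i1 = 1/f₁ − 1/d_o1 = 1/(-19.6) − 1/(103) = -0.06073, so d_i1 = -16.47 cm.
The intermediate image is 16.47 cm to the left of lens 1 (virtual), which is 84.1 − (-16.47) = 100.6 cm to the left of lens 2, so d_o2 = +100.6 cm.
Lens 2 is diverging, so f₂ = −24.6 cm.
Lens 2: 1/d_i2 = 1/f₂ − 1/d_o2 = 1/(-24.6) − 1/(100.6) = -0.05059, so d_i2 = -19.8 cm.
The final image is virtual, 19.8 cm to the left of lens 2 (overall magnification ≈ 0.031).

19.8 cm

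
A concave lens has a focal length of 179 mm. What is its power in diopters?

P = -5.59 D

For a concave lens, f = −179 mm.
f = -17.9 cm = -0.179 m.
P = 1/f = 1/(-0.179 m) = -5.59 D.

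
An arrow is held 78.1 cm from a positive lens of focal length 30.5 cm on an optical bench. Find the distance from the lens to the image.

Lens equation: 1/d_i = 1/f − 1/d_o = 1/(30.50) − 1/(78.1) = 0.03279 − 0.01280 = 0.01998, so d_i = 50.0 cm.
The image is real, inverted and reduced, on the far side of the lens.

50.0 cm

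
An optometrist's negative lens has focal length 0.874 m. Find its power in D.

For a negative lens, f = −0.874 m.
P = 1/f = 1/(-0.874 m) = -1.14 D.

P = -1.14 D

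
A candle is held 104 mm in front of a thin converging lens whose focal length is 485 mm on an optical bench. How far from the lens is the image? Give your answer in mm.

Thin-lens equation: 1/v = 1/f − 1/u = 1/(485.0) − 1/(104) = 0.002062 − 0.009615 = -0.007554, so v = -132 mm.
The image is virtual, upright and enlarged, on the same side as the object.

132 mm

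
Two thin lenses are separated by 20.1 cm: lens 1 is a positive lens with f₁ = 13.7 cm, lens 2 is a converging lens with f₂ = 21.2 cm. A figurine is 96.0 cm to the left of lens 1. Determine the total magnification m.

m = -0.207

Lens 1: 1/d_i1 = 1/(13.7) − 1/(96.0) = 0.06258, so d_i1 = 15.98 cm; m₁ = −d_i1/d_o1 = -0.1665.
d_o2 = 20.1 − (15.98) = 4.120 cm.
Lens 2: 1/d_i2 = 1/(21.2) − 1/(4.120) = -0.1955, so d_i2 = -5.114 cm; m₂ = −d_i2/d_o2 = +1.241.
m = m₁·m₂ = (-0.1665)(+1.241) = -0.207.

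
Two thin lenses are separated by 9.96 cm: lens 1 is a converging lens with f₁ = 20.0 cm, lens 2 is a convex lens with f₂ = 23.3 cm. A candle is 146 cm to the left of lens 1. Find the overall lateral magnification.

m = -0.101

Lens 1: 1/d_i1 = 1/(20.0) − 1/(146) = 0.04315, so d_i1 = 23.17 cm; m₁ = −d_i1/d_o1 = -0.1587.
d_o2 = 9.96 − (23.17) = -13.21 cm (virtual object).
Lens 2: 1/d_i2 = 1/(23.3) − 1/(-13.21) = 0.1186, so d_i2 = 8.430 cm; m₂ = −d_i2/d_o2 = +0.6382.
m = m₁·m₂ = (-0.1587)(+0.6382) = -0.101.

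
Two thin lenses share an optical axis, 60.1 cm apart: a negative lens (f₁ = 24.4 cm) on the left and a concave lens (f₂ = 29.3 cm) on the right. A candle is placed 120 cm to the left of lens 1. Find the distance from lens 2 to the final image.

21.5 cm

Lens 1 is diverging, so f₁ = −24.4 cm.
Lens 1: 1/d_i1 = 1/f₁ − 1/d_o1 = 1/(-24.4) − 1/(120) = -0.04932, so d_i1 = -20.28 cm.
The intermediate image is 20.28 cm to the left of lens 1 (virtual), which is 60.1 − (-20.28) = 80.38 cm to the left of lens 2, so d_o2 = +80.38 cm.
Lens 2 is diverging, so f₂ = −29.3 cm.
Lens 2: 1/d_i2 = 1/f₂ − 1/d_o2 = 1/(-29.3) − 1/(80.38) = -0.04657, so d_i2 = -21.5 cm.
The final image is virtual, 21.5 cm to the left of lens 2 (overall magnification ≈ 0.045).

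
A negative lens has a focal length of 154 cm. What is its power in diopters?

P = -0.649 D

For a negative lens, f = −154 cm.
f = -154 cm = -1.54 m.
P = 1/f = 1/(-1.54 m) = -0.649 D.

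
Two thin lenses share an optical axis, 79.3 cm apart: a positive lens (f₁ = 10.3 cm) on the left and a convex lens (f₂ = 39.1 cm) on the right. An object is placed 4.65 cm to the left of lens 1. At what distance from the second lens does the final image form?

Lens 1: 1/d_i1 = 1/f₁ − 1/d_o1 = 1/(10.3) − 1/(4.65) = -0.1180, so d_i1 = -8.477 cm.
The intermediate image is 8.477 cm to the left of lens 1 (virtual), which is 79.3 − (-8.477) = 87.78 cm to the left of lens 2, so d_o2 = +87.78 cm.
Lens 2: 1/d_i2 = 1/f₂ − 1/d_o2 = 1/(39.1) − 1/(87.78) = 0.01418, so d_i2 = 70.5 cm.
The final image is real, 70.5 cm to the right of lens 2 (overall magnification ≈ -1.5).

70.5 cm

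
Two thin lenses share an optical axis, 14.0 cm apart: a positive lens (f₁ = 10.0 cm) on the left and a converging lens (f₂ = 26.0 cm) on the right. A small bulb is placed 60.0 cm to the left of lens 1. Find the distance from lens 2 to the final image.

2.17 cm

Lens 1: 1/d_i1 = 1/f₁ − 1/d_o1 = 1/(10.0) − 1/(60.0) = 0.08333, so d_i1 = 12.00 cm.
The intermediate image is 12.00 cm to the right of lens 1, which is 14.0 − (12.00) = 2.000 cm to the left of lens 2, so d_o2 = +2.000 cm.
Lens 2: 1/d_i2 = 1/f₂ − 1/d_o2 = 1/(26.0) − 1/(2.000) = -0.4615, so d_i2 = -2.17 cm.
The final image is virtual, 2.17 cm to the left of lens 2 (overall magnification ≈ -0.22).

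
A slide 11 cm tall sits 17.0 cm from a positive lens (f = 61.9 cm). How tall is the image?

15.2 cm

1/d_i = 1/f − 1/d_o = 1/(61.90) − 1/(17.0) = -0.04267, so d_i = -23.44 cm.
m = −d_i/d_o = +1.379.
|h_i| = |m|·h_o = 1.379 × 11 = 15.2 cm. The image is virtual, upright and enlarged, on the same side as the object.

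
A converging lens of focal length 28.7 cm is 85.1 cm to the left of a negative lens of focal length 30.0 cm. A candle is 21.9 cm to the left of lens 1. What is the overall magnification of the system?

Lens 1: 1/d_i1 = 1/(28.7) − 1/(21.9) = -0.01082, so d_i1 = -92.43 cm; m₁ = −d_i1/d_o1 = +4.221.
d_o2 = 85.1 − (-92.43) = 177.5 cm.
f₂ = −30.0 cm (diverging).
Lens 2: 1/d_i2 = 1/(-30.0) − 1/(177.5) = -0.03897, so d_i2 = -25.66 cm; m₂ = −d_i2/d_o2 = +0.1446.
m = m₁·m₂ = (+4.221)(+0.1446) = +0.610.

m = +0.610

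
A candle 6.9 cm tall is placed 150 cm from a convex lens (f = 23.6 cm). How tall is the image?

1.29 cm

1/d_i = 1/f − 1/d_o = 1/(23.60) − 1/(150) = 0.03571, so d_i = 28.01 cm.
m = −d_i/d_o = -0.1867.
|h_i| = |m|·h_o = 0.1867 × 6.9 = 1.29 cm. The image is real, inverted and reduced, on the far side of the lens.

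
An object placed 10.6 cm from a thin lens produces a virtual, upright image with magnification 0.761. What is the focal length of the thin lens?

f = -33.8 cm (diverging)

m = −d_i/d_o ⇒ d_i = −m·d_o = −(+0.761)·(10.6) = -8.067 cm.
1/f = 1/d_o + 1/d_i = 1/(10.6) + 1/(-8.067) = -0.02962, so f = -33.8 cm.
Since f is negative, the thin lens is diverging.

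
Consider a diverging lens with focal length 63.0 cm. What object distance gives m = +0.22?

223 cm

For a diverging lens, f = -63.0 cm.
m = −d_i/d_o ⇒ d_i = −m·d_o.
1/f = 1/d_o + 1/d_i = 1/d_o − 1/(m·d_o) = (1 − 1/m)/d_o, so d_o = f(1 − 1/m) = (-63.00)(1 − 1/(+0.22)) = 223 cm.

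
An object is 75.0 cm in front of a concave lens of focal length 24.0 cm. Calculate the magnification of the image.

For a concave lens, f = -24.0 cm.
1/d_i = 1/f − 1/d_o = 1/(-24.00) − 1/(75.0) = -0.05500, so d_i = -18.18 cm.
m = −d_i/d_o = −(-18.18)/(75.0) = +0.242.
The image is virtual, upright and reduced, on the same side as the object.

m = +0.242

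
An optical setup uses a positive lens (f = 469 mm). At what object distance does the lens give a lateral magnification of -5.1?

m = −d_i/d_o ⇒ d_i = −m·d_o.
1/f = 1/d_o + 1/d_i = 1/d_o − 1/(m·d_o) = (1 − 1/m)/d_o, so d_o = f(1 − 1/m) = (469.0)(1 − 1/(-5.1)) = 561 mm.

561 mm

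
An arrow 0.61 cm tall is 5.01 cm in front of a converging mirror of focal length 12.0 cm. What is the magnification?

1/d_i = 1/f − 1/d_o = 1/(12.00) − 1/(5.01) = -0.1163, so d_i = -8.601 cm.
m = −d_i/d_o = −(-8.601)/(5.01) = +1.72.
The image is virtual, upright and enlarged, behind the mirror.

m = +1.72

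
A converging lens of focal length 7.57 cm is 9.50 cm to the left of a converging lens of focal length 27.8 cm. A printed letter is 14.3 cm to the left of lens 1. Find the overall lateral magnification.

m = -0.909

Lens 1: 1/d_i1 = 1/(7.57) − 1/(14.3) = 0.06217, so d_i1 = 16.08 cm; m₁ = −d_i1/d_o1 = -1.124.
d_o2 = 9.50 − (16.08) = -6.580 cm (virtual object).
Lens 2: 1/d_i2 = 1/(27.8) − 1/(-6.580) = 0.1879, so d_i2 = 5.321 cm; m₂ = −d_i2/d_o2 = +0.8086.
m = m₁·m₂ = (-1.124)(+0.8086) = -0.909.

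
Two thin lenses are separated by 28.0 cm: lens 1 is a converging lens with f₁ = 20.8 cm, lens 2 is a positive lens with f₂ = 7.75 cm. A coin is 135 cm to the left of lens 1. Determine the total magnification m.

Lens 1: 1/d_i1 = 1/(20.8) − 1/(135) = 0.04067, so d_i1 = 24.59 cm; m₁ = −d_i1/d_o1 = -0.1821.
d_o2 = 28.0 − (24.59) = 3.410 cm.
Lens 2: 1/d_i2 = 1/(7.75) − 1/(3.410) = -0.1642, so d_i2 = -6.089 cm; m₂ = −d_i2/d_o2 = +1.786.
m = m₁·m₂ = (-0.1821)(+1.786) = -0.325.

m = -0.325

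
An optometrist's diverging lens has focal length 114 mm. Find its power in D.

For a diverging lens, f = −114 mm.
f = -11.4 cm = -0.114 m.
P = 1/f = 1/(-0.114 m) = -8.77 D.

P = -8.77 D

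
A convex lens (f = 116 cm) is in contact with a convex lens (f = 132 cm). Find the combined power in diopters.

P₁ = 1/f₁ = 1/(1.16 m) = +0.8621 D; P₂ = 1/f₂ = 1/(1.32 m) = +0.7576 D.
For thin lenses in contact, P = P₁ + P₂ = (+0.8621) + (+0.7576) = +1.62 D.

P = +1.62 D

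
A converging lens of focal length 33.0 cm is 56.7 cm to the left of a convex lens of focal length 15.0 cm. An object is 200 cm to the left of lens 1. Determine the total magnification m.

Lens 1: 1/d_i1 = 1/(33.0) − 1/(200) = 0.02530, so d_i1 = 39.52 cm; m₁ = −d_i1/d_o1 = -0.1976.
d_o2 = 56.7 − (39.52) = 17.18 cm.
Lens 2: 1/d_i2 = 1/(15.0) − 1/(17.18) = 0.008459, so d_i2 = 118.2 cm; m₂ = −d_i2/d_o2 = -6.881.
m = m₁·m₂ = (-0.1976)(-6.881) = +1.36.

m = +1.36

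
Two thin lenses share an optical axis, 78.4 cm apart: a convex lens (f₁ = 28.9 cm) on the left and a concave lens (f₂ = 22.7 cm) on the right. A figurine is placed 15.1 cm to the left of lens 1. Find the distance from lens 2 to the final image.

Lens 1: 1/d_i1 = 1/f₁ − 1/d_o1 = 1/(28.9) − 1/(15.1) = -0.03162, so d_i1 = -31.62 cm.
The intermediate image is 31.62 cm to the left of lens 1 (virtual), which is 78.4 − (-31.62) = 110.0 cm to the left of lens 2, so d_o2 = +110.0 cm.
Lens 2 is diverging, so f₂ = −22.7 cm.
Lens 2: 1/d_i2 = 1/f₂ − 1/d_o2 = 1/(-22.7) − 1/(110.0) = -0.05314, so d_i2 = -18.8 cm.
The final image is virtual, 18.8 cm to the left of lens 2 (overall magnification ≈ 0.36).

18.8 cm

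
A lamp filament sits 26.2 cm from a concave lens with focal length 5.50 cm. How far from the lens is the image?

For a concave lens, f = -5.50 cm.
Thin-lens equation: 1/d_i = 1/f − 1/d_o = 1/(-5.500) − 1/(26.2) = -0.1818 − 0.03817 = -0.2200, so d_i = -4.55 cm.
The image is virtual, upright and reduced, on the same side as the object.

4.55 cm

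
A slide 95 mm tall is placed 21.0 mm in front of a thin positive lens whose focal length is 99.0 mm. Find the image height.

1/d_i = 1/f − 1/d_o = 1/(99.00) − 1/(21.0) = -0.03752, so d_i = -26.65 mm.
m = −d_i/d_o = +1.269.
|h_i| = |m|·h_o = 1.269 × 95 = 121 mm. The image is virtual, upright and enlarged, on the same side as the object.

121 mm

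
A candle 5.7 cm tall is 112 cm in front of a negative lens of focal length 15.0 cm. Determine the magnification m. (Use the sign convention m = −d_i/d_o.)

m = +0.118

For a negative lens, f = -15.0 cm.
1/d_i = 1/f − 1/d_o = 1/(-15.00) − 1/(112) = -0.07560, so d_i = -13.23 cm.
m = −d_i/d_o = −(-13.23)/(112) = +0.118.
The image is virtual, upright and reduced, on the same side as the object.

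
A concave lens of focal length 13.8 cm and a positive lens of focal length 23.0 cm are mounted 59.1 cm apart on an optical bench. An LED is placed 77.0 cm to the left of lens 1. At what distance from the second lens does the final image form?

34.1 cm

Lens 1 is diverging, so f₁ = −13.8 cm.
Lens 1: 1/d_i1 = 1/f₁ − 1/d_o1 = 1/(-13.8) − 1/(77.0) = -0.08545, so d_i1 = -11.70 cm.
The intermediate image is 11.70 cm to the left of lens 1 (virtual), which is 59.1 − (-11.70) = 70.80 cm to the left of lens 2, so d_o2 = +70.80 cm.
Lens 2: 1/d_i2 = 1/f₂ − 1/d_o2 = 1/(23.0) − 1/(70.80) = 0.02935, so d_i2 = 34.1 cm.
The final image is real, 34.1 cm to the right of lens 2 (overall magnification ≈ -0.073).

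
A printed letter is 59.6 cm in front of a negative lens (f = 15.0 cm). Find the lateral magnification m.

For a negative lens, f = -15.0 cm.
1/d_i = 1/f − 1/d_o = 1/(-15.00) − 1/(59.6) = -0.08345, so d_i = -11.98 cm.
m = −d_i/d_o = −(-11.98)/(59.6) = +0.201.
The image is virtual, upright and reduced, on the same side as the object.

m = +0.201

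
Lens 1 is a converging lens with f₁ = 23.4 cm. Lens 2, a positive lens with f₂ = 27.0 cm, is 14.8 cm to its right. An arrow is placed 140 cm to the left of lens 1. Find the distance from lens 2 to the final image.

Lens 1: 1/d_i1 = 1/f₁ − 1/d_o1 = 1/(23.4) − 1/(140) = 0.03559, so d_i1 = 28.10 cm.
The intermediate image is 28.10 cm to the right of lens 1, which lies 13.30 cm to the right of lens 2 — a virtual object — so d_o2 = −13.30 cm.
Lens 2: 1/d_i2 = 1/f₂ − 1/d_o2 = 1/(27.0) − 1/(-13.30) = 0.1122, so d_i2 = 8.91 cm.
The final image is real, 8.91 cm to the right of lens 2 (overall magnification ≈ -0.13).

8.91 cm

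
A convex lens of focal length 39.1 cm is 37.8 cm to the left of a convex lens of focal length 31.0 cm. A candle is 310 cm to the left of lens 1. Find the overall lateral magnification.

m = -0.118

Lens 1: 1/d_i1 = 1/(39.1) − 1/(310) = 0.02235, so d_i1 = 44.74 cm; m₁ = −d_i1/d_o1 = -0.1443.
d_o2 = 37.8 − (44.74) = -6.940 cm (virtual object).
Lens 2: 1/d_i2 = 1/(31.0) − 1/(-6.940) = 0.1764, so d_i2 = 5.671 cm; m₂ = −d_i2/d_o2 = +0.8171.
m = m₁·m₂ = (-0.1443)(+0.8171) = -0.118.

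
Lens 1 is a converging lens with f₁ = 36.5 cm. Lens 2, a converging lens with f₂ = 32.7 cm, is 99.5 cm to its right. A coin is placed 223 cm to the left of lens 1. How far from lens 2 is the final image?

Lens 1: 1/d_i1 = 1/f₁ − 1/d_o1 = 1/(36.5) − 1/(223) = 0.02291, so d_i1 = 43.64 cm.
The intermediate image is 43.64 cm to the right of lens 1, which is 99.5 − (43.64) = 55.86 cm to the left of lens 2, so d_o2 = +55.86 cm.
Lens 2: 1/d_i2 = 1/f₂ − 1/d_o2 = 1/(32.7) − 1/(55.86) = 0.01268, so d_i2 = 78.9 cm.
The final image is real, 78.9 cm to the right of lens 2 (overall magnification ≈ 0.28).

78.9 cm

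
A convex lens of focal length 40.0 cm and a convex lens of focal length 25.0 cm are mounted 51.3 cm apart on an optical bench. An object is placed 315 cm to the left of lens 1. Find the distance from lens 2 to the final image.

Lens 1: 1/d_i1 = 1/f₁ − 1/d_o1 = 1/(40.0) − 1/(315) = 0.02183, so d_i1 = 45.82 cm.
The intermediate image is 45.82 cm to the right of lens 1, which is 51.3 − (45.82) = 5.480 cm to the left of lens 2, so d_o2 = +5.480 cm.
Lens 2: 1/d_i2 = 1/f₂ − 1/d_o2 = 1/(25.0) − 1/(5.480) = -0.1425, so d_i2 = -7.02 cm.
The final image is virtual, 7.02 cm to the left of lens 2 (overall magnification ≈ -0.19).

7.02 cm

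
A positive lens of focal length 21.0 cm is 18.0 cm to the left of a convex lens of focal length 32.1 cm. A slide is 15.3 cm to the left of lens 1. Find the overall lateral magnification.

m = -2.80

Lens 1: 1/d_i1 = 1/(21.0) − 1/(15.3) = -0.01774, so d_i1 = -56.37 cm; m₁ = −d_i1/d_o1 = +3.684.
d_o2 = 18.0 − (-56.37) = 74.37 cm.
Lens 2: 1/d_i2 = 1/(32.1) − 1/(74.37) = 0.01771, so d_i2 = 56.48 cm; m₂ = −d_i2/d_o2 = -0.7594.
m = m₁·m₂ = (+3.684)(-0.7594) = -2.80.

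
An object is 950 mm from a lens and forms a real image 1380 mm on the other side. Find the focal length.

Real image ⇒ d_i = +1380 mm.
1/f = 1/d_o + 1/d_i = 1/(950) + 1/(1380) = 0.001777, so f = 563 mm.
Since f is positive, the lens is converging.

f = 563 mm (converging)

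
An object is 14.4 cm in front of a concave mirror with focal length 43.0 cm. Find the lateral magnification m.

m = +1.50

1/d_i = 1/f − 1/d_o = 1/(43.00) − 1/(14.4) = -0.04619, so d_i = -21.65 cm.
m = −d_i/d_o = −(-21.65)/(14.4) = +1.50.
The image is virtual, upright and enlarged, behind the mirror.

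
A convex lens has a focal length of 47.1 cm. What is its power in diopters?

f = 47.1 cm = 0.471 m.
P = 1/f = 1/(0.471 m) = +2.12 D.

P = +2.12 D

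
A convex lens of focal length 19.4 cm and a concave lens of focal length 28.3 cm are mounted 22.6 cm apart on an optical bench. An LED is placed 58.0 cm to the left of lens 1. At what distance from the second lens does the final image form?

Lens 1: 1/d_i1 = 1/f₁ − 1/d_o1 = 1/(19.4) − 1/(58.0) = 0.03431, so d_i1 = 29.15 cm.
The intermediate image is 29.15 cm to the right of lens 1, which lies 6.550 cm to the right of lens 2 — a virtual object — so d_o2 = −6.550 cm.
Lens 2 is diverging, so f₂ = −28.3 cm.
Lens 2: 1/d_i2 = 1/f₂ − 1/d_o2 = 1/(-28.3) − 1/(-6.550) = 0.1173, so d_i2 = 8.52 cm.
The final image is real, 8.52 cm to the right of lens 2 (overall magnification ≈ -0.65).

8.52 cm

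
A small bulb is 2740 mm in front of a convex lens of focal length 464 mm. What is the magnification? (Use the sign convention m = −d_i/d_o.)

m = -0.204

1/d_i = 1/f − 1/d_o = 1/(464.0) − 1/(2740) = 0.001790, so d_i = 558.6 mm.
m = −d_i/d_o = −(558.6)/(2740) = -0.204.
The image is real, inverted and reduced, on the far side of the lens.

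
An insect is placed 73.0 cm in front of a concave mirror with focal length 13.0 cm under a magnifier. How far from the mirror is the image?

15.8 cm

Mirror equation: 1/s_i = 1/f − 1/s_o = 1/(13.00) − 1/(73.0) = 0.07692 − 0.01370 = 0.06322, so s_i = 15.8 cm.
The image is real, inverted and reduced, in front of the mirror.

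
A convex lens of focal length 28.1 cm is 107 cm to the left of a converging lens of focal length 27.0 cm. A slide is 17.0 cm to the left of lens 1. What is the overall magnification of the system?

Lens 1: 1/d_i1 = 1/(28.1) − 1/(17.0) = -0.02324, so d_i1 = -43.04 cm; m₁ = −d_i1/d_o1 = +2.532.
d_o2 = 107 − (-43.04) = 150.0 cm.
Lens 2: 1/d_i2 = 1/(27.0) − 1/(150.0) = 0.03037, so d_i2 = 32.93 cm; m₂ = −d_i2/d_o2 = -0.2195.
m = m₁·m₂ = (+2.532)(-0.2195) = -0.556.

m = -0.556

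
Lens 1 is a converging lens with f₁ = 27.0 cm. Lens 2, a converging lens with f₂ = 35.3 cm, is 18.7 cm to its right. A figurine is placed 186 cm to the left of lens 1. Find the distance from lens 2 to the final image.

9.44 cm

Lens 1: 1/d_i1 = 1/f₁ − 1/d_o1 = 1/(27.0) − 1/(186) = 0.03166, so d_i1 = 31.58 cm.
The intermediate image is 31.58 cm to the right of lens 1, which lies 12.88 cm to the right of lens 2 — a virtual object — so d_o2 = −12.88 cm.
Lens 2: 1/d_i2 = 1/f₂ − 1/d_o2 = 1/(35.3) − 1/(-12.88) = 0.1060, so d_i2 = 9.44 cm.
The final image is real, 9.44 cm to the right of lens 2 (overall magnification ≈ -0.12).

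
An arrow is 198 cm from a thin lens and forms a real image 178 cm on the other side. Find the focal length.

Real image ⇒ d_i = +178 cm.
1/f = 1/d_o + 1/d_i = 1/(198) + 1/(178) = 0.01067, so f = 93.7 cm.
Since f is positive, the thin lens is converging.

f = 93.7 cm (converging)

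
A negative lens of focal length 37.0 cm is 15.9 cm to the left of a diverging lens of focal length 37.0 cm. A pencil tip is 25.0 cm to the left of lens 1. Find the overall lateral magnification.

m = +0.326

f₁ = −37.0 cm (diverging).
Lens 1: 1/d_i1 = 1/(-37.0) − 1/(25.0) = -0.06703, so d_i1 = -14.92 cm; m₁ = −d_i1/d_o1 = +0.5968.
d_o2 = 15.9 − (-14.92) = 30.82 cm.
f₂ = −37.0 cm (diverging).
Lens 2: 1/d_i2 = 1/(-37.0) − 1/(30.82) = -0.05947, so d_i2 = -16.81 cm; m₂ = −d_i2/d_o2 = +0.5456.
m = m₁·m₂ = (+0.5968)(+0.5456) = +0.326.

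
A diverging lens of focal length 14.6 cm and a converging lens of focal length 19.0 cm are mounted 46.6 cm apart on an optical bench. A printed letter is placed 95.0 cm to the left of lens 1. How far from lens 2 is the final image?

28.0 cm

Lens 1 is diverging, so f₁ = −14.6 cm.
Lens 1: 1/d_i1 = 1/f₁ − 1/d_o1 = 1/(-14.6) − 1/(95.0) = -0.07902, so d_i1 = -12.66 cm.
The intermediate image is 12.66 cm to the left of lens 1 (virtual), which is 46.6 − (-12.66) = 59.26 cm to the left of lens 2, so d_o2 = +59.26 cm.
Lens 2: 1/d_i2 = 1/f₂ − 1/d_o2 = 1/(19.0) − 1/(59.26) = 0.03576, so d_i2 = 28.0 cm.
The final image is real, 28.0 cm to the right of lens 2 (overall magnification ≈ -0.063).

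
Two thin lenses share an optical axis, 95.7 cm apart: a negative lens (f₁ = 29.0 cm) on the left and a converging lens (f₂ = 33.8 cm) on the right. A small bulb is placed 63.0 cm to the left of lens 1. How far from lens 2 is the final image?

Lens 1 is diverging, so f₁ = −29.0 cm.
Lens 1: 1/d_i1 = 1/f₁ − 1/d_o1 = 1/(-29.0) − 1/(63.0) = -0.05036, so d_i1 = -19.86 cm.
The intermediate image is 19.86 cm to the left of lens 1 (virtual), which is 95.7 − (-19.86) = 115.6 cm to the left of lens 2, so d_o2 = +115.6 cm.
Lens 2: 1/d_i2 = 1/f₂ − 1/d_o2 = 1/(33.8) − 1/(115.6) = 0.02094, so d_i2 = 47.8 cm.
The final image is real, 47.8 cm to the right of lens 2 (overall magnification ≈ -0.13).

47.8 cm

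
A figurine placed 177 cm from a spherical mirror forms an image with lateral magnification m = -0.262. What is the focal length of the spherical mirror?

f = 36.7 cm (concave)

m = −d_i/d_o ⇒ d_i = −m·d_o = −(-0.262)·(177) = 46.37 cm.
1/f = 1/d_o + 1/d_i = 1/(177) + 1/(46.37) = 0.02722, so f = 36.7 cm.
Since f is positive, the spherical mirror is concave.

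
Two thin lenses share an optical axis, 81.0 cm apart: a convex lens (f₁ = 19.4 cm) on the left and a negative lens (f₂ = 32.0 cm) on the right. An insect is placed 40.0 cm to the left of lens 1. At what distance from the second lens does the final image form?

18.4 cm

Lens 1: 1/d_i1 = 1/f₁ − 1/d_o1 = 1/(19.4) − 1/(40.0) = 0.02655, so d_i1 = 37.67 cm.
The intermediate image is 37.67 cm to the right of lens 1, which is 81.0 − (37.67) = 43.33 cm to the left of lens 2, so d_o2 = +43.33 cm.
Lens 2 is diverging, so f₂ = −32.0 cm.
Lens 2: 1/d_i2 = 1/f₂ − 1/d_o2 = 1/(-32.0) − 1/(43.33) = -0.05433, so d_i2 = -18.4 cm.
The final image is virtual, 18.4 cm to the left of lens 2 (overall magnification ≈ -0.40).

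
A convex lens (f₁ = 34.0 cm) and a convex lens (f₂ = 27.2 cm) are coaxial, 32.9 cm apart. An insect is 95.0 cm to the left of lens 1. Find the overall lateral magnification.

Lens 1: 1/d_i1 = 1/(34.0) − 1/(95.0) = 0.01889, so d_i1 = 52.95 cm; m₁ = −d_i1/d_o1 = -0.5574.
d_o2 = 32.9 − (52.95) = -20.05 cm (virtual object).
Lens 2: 1/d_i2 = 1/(27.2) − 1/(-20.05) = 0.08664, so d_i2 = 11.54 cm; m₂ = −d_i2/d_o2 = +0.5757.
m = m₁·m₂ = (-0.5574)(+0.5757) = -0.321.

m = -0.321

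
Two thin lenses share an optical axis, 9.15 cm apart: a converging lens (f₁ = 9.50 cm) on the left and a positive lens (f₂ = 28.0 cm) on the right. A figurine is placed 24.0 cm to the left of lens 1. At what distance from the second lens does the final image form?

5.32 cm

Lens 1: 1/d_i1 = 1/f₁ − 1/d_o1 = 1/(9.50) − 1/(24.0) = 0.06360, so d_i1 = 15.72 cm.
The intermediate image is 15.72 cm to the right of lens 1, which lies 6.570 cm to the right of lens 2 — a virtual object — so d_o2 = −6.570 cm.
Lens 2: 1/d_i2 = 1/f₂ − 1/d_o2 = 1/(28.0) − 1/(-6.570) = 0.1879, so d_i2 = 5.32 cm.
The final image is real, 5.32 cm to the right of lens 2 (overall magnification ≈ -0.53).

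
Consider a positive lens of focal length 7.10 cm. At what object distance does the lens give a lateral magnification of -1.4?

m = −d_i/d_o ⇒ d_i = −m·d_o.
1/f = 1/d_o + 1/d_i = 1/d_o − 1/(m·d_o) = (1 − 1/m)/d_o, so d_o = f(1 − 1/m) = (7.100)(1 − 1/(-1.4)) = 12.2 cm.

12.2 cm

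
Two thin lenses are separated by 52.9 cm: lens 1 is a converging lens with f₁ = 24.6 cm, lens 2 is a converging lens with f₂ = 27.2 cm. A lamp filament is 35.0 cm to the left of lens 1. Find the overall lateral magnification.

Lens 1: 1/d_i1 = 1/(24.6) − 1/(35.0) = 0.01208, so d_i1 = 82.79 cm; m₁ = −d_i1/d_o1 = -2.365.
d_o2 = 52.9 − (82.79) = -29.89 cm (virtual object).
Lens 2: 1/d_i2 = 1/(27.2) − 1/(-29.89) = 0.07022, so d_i2 = 14.24 cm; m₂ = −d_i2/d_o2 = +0.4764.
m = m₁·m₂ = (-2.365)(+0.4764) = -1.13.

m = -1.13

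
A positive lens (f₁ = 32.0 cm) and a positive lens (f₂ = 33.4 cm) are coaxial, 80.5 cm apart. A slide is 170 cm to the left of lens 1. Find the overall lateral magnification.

m = +1.01

Lens 1: 1/d_i1 = 1/(32.0) − 1/(170) = 0.02537, so d_i1 = 39.42 cm; m₁ = −d_i1/d_o1 = -0.2319.
d_o2 = 80.5 − (39.42) = 41.08 cm.
Lens 2: 1/d_i2 = 1/(33.4) − 1/(41.08) = 0.005597, so d_i2 = 178.7 cm; m₂ = −d_i2/d_o2 = -4.349.
m = m₁·m₂ = (-0.2319)(-4.349) = +1.01.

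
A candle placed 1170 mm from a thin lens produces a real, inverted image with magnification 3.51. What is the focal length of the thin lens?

m = −d_i/d_o ⇒ d_i = −m·d_o = −(-3.51)·(1170) = 4107 mm.
1/f = 1/d_o + 1/d_i = 1/(1170) + 1/(4107) = 0.001098, so f = 911 mm.
Since f is positive, the thin lens is converging.

f = 911 mm (converging)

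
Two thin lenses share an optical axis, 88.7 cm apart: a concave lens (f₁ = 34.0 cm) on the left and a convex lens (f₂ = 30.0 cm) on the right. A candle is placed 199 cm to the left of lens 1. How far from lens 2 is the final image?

Lens 1 is diverging, so f₁ = −34.0 cm.
Lens 1: 1/d_i1 = 1/f₁ − 1/d_o1 = 1/(-34.0) − 1/(199) = -0.03444, so d_i1 = -29.04 cm.
The intermediate image is 29.04 cm to the left of lens 1 (virtual), which is 88.7 − (-29.04) = 117.7 cm to the left of lens 2, so d_o2 = +117.7 cm.
Lens 2: 1/d_i2 = 1/f₂ − 1/d_o2 = 1/(30.0) − 1/(117.7) = 0.02484, so d_i2 = 40.3 cm.
The final image is real, 40.3 cm to the right of lens 2 (overall magnification ≈ -0.050).

40.3 cm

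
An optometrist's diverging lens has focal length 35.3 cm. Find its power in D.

P = -2.83 D

For a diverging lens, f = −35.3 cm.
f = -35.3 cm = -0.353 m.
P = 1/f = 1/(-0.353 m) = -2.83 D.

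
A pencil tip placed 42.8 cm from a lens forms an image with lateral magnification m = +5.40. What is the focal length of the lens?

m = −d_i/d_o ⇒ d_i = −m·d_o = −(+5.40)·(42.8) = -231.1 cm.
1/f = 1/d_o + 1/d_i = 1/(42.8) + 1/(-231.1) = 0.01904, so f = 52.5 cm.
Since f is positive, the lens is converging.

f = 52.5 cm (converging)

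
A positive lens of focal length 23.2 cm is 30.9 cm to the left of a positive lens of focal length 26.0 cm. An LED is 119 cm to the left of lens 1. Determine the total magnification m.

m = -0.263

Lens 1: 1/d_i1 = 1/(23.2) − 1/(119) = 0.03470, so d_i1 = 28.82 cm; m₁ = −d_i1/d_o1 = -0.2422.
d_o2 = 30.9 − (28.82) = 2.080 cm.
Lens 2: 1/d_i2 = 1/(26.0) − 1/(2.080) = -0.4423, so d_i2 = -2.261 cm; m₂ = −d_i2/d_o2 = +1.087.
m = m₁·m₂ = (-0.2422)(+1.087) = -0.263.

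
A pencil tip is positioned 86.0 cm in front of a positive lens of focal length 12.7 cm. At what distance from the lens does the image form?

Lens equation: 1/v = 1/f − 1/u = 1/(12.70) − 1/(86.0) = 0.07874 − 0.01163 = 0.06711, so v = 14.9 cm.
The image is real, inverted and reduced, on the far side of the lens.

14.9 cm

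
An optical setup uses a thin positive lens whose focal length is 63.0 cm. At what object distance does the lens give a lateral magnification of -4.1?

78.4 cm

m = −d_i/d_o ⇒ d_i = −m·d_o.
1/f = 1/d_o + 1/d_i = 1/d_o − 1/(m·d_o) = (1 − 1/m)/d_o, so d_o = f(1 − 1/m) = (63.00)(1 − 1/(-4.1)) = 78.4 cm.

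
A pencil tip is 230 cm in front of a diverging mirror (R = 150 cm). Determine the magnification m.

f = R/2 = 150/2 = 75.00 cm; for a diverging mirror, f = -75.00 cm.
1/d_i = 1/f − 1/d_o = 1/(-75.00) − 1/(230) = -0.01768, so d_i = -56.56 cm.
m = −d_i/d_o = −(-56.56)/(230) = +0.246.
The image is virtual, upright and reduced, behind the mirror.

m = +0.246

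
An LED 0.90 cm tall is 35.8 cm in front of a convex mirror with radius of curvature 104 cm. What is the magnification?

m = +0.592

f = R/2 = 104/2 = 52.00 cm; for a convex mirror, f = -52.00 cm.
1/d_i = 1/f − 1/d_o = 1/(-52.00) − 1/(35.8) = -0.04716, so d_i = -21.20 cm.
m = −d_i/d_o = −(-21.20)/(35.8) = +0.592.
The image is virtual, upright and reduced, behind the mirror.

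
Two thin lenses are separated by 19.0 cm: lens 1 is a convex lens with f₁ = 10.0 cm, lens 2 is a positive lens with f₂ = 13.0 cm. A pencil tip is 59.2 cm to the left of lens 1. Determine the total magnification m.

Lens 1: 1/d_i1 = 1/(10.0) − 1/(59.2) = 0.08311, so d_i1 = 12.03 cm; m₁ = −d_i1/d_o1 = -0.2032.
d_o2 = 19.0 − (12.03) = 6.970 cm.
Lens 2: 1/d_i2 = 1/(13.0) − 1/(6.970) = -0.06655, so d_i2 = -15.03 cm; m₂ = −d_i2/d_o2 = +2.156.
m = m₁·m₂ = (-0.2032)(+2.156) = -0.438.

m = -0.438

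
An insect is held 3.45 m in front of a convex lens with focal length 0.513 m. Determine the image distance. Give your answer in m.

Thin-lens equation: 1/d_i = 1/f − 1/d_o = 1/(0.5130) − 1/(3.45) = 1.949 − 0.2899 = 1.659, so d_i = 0.603 m.
The image is real, inverted and reduced, on the far side of the lens.

0.603 m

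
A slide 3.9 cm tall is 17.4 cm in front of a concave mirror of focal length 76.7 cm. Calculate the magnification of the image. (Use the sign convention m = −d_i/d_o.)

m = +1.29

1/d_i = 1/f − 1/d_o = 1/(76.70) − 1/(17.4) = -0.04443, so d_i = -22.51 cm.
m = −d_i/d_o = −(-22.51)/(17.4) = +1.29.
The image is virtual, upright and enlarged, behind the mirror.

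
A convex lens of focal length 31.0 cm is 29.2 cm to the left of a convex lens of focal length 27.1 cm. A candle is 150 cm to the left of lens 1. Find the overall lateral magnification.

m = -0.191

Lens 1: 1/d_i1 = 1/(31.0) − 1/(150) = 0.02559, so d_i1 = 39.08 cm; m₁ = −d_i1/d_o1 = -0.2605.
d_o2 = 29.2 − (39.08) = -9.880 cm (virtual object).
Lens 2: 1/d_i2 = 1/(27.1) − 1/(-9.880) = 0.1381, so d_i2 = 7.240 cm; m₂ = −d_i2/d_o2 = +0.7328.
m = m₁·m₂ = (-0.2605)(+0.7328) = -0.191.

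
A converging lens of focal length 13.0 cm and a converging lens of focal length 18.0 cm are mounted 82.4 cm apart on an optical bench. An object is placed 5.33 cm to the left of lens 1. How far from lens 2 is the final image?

Lens 1: 1/d_i1 = 1/f₁ − 1/d_o1 = 1/(13.0) − 1/(5.33) = -0.1107, so d_i1 = -9.034 cm.
The intermediate image is 9.034 cm to the left of lens 1 (virtual), which is 82.4 − (-9.034) = 91.43 cm to the left of lens 2, so d_o2 = +91.43 cm.
Lens 2: 1/d_i2 = 1/f₂ − 1/d_o2 = 1/(18.0) − 1/(91.43) = 0.04462, so d_i2 = 22.4 cm.
The final image is real, 22.4 cm to the right of lens 2 (overall magnification ≈ -0.42).

22.4 cm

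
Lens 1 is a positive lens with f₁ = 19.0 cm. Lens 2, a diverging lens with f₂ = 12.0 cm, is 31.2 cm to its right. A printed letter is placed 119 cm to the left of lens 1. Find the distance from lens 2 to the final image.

Lens 1: 1/d_i1 = 1/f₁ − 1/d_o1 = 1/(19.0) − 1/(119) = 0.04423, so d_i1 = 22.61 cm.
The intermediate image is 22.61 cm to the right of lens 1, which is 31.2 − (22.61) = 8.590 cm to the left of lens 2, so d_o2 = +8.590 cm.
Lens 2 is diverging, so f₂ = −12.0 cm.
Lens 2: 1/d_i2 = 1/f₂ − 1/d_o2 = 1/(-12.0) − 1/(8.590) = -0.1997, so d_i2 = -5.01 cm.
The final image is virtual, 5.01 cm to the left of lens 2 (overall magnification ≈ -0.11).

5.01 cm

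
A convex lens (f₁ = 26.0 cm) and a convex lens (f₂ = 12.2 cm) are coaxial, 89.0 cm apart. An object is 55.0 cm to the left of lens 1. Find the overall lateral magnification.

Lens 1: 1/d_i1 = 1/(26.0) − 1/(55.0) = 0.02028, so d_i1 = 49.31 cm; m₁ = −d_i1/d_o1 = -0.8965.
d_o2 = 89.0 − (49.31) = 39.69 cm.
Lens 2: 1/d_i2 = 1/(12.2) − 1/(39.69) = 0.05677, so d_i2 = 17.61 cm; m₂ = −d_i2/d_o2 = -0.4438.
m = m₁·m₂ = (-0.8965)(-0.4438) = +0.398.

m = +0.398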